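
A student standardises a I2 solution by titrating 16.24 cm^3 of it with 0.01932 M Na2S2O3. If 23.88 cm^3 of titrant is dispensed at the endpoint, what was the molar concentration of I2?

0.0142 M

n(Na2S2O3) = 0.01932 x 0.02388 = 0.0004614 mol.
From the balanced equation, 2 mol Na2S2O3 reacts with 1 mol I2, so n(I2) = 0.0004614 x 1/2 = 0.0002307 mol.
[I2] = 0.0002307 / 0.01624 L = 0.0142 M.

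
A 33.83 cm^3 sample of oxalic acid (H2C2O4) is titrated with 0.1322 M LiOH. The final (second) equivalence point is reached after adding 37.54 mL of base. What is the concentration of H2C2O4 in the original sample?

n(LiOH) = 0.1322 x 0.03754 = 0.004963 mol.
At the final (second) equivalence point, 2 mol OH^- react per mol H2C2O4, so n(H2C2O4) = 0.004963 / 2 = 0.002481 mol.
[H2C2O4] = 0.002481 / 0.03383 L = 0.0733 M.

0.0733 M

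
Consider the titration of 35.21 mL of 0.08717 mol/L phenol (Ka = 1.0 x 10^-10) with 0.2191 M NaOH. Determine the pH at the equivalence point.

n(C6H5OH) = 0.08717 x 0.03521 = 0.003069 mol; V(NaOH) at equivalence = 0.003069/0.2191 = 0.01401 L.
At equivalence all the acid is converted to C6H5O-; total volume = 0.03521 + 0.01401 = 0.04922 L, so [C6H5O-] = 0.003069/0.04922 = 0.06236 M.
Kb = Kw/Ka = 1.0e-14 / 1.0 x 10^-10 = 0.000100.
[OH^-] = sqrt(Kb x [C6H5O-]) = sqrt(0.000100 x 0.06236) = 0.00250 M.
pOH = 2.60, so pH = 14.00 - 2.60 = 11.40.

11.40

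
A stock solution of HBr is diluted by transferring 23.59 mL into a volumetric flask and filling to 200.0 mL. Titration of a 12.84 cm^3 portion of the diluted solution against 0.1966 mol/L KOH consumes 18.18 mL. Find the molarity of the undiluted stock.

2.36 M

n(KOH) = 0.1966 x 0.01818 = 0.003574 mol.
n(HBr) in the aliquot = 0.003574 mol.
[diluted HBr] = 0.003574 / 0.01284 = 0.2784 M.
Dilution factor = 200.0/23.59 = 8.478, so [stock] = 0.2784 x 8.478 = 2.36 M.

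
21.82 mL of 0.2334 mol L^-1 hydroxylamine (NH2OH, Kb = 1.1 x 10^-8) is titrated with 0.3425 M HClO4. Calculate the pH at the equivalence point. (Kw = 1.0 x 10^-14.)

n(NH2OH) = 0.2334 x 0.02182 = 0.005093 mol; V(HClO4) at equivalence = 0.005093/0.3425 = 0.01487 L.
At equivalence the base is fully converted to NH3OH+; total volume = 0.03669 L, so [NH3OH+] = 0.005093/0.03669 = 0.1388 M.
Ka(NH3OH+) = Kw/Kb = 1.0e-14 / 1.1 x 10^-8 = 9.09e-7.
[H^+] = sqrt(Ka x [NH3OH+]) = sqrt(9.09e-7 x 0.1388) = 0.000355 M.
pH = -log(0.000355) = 3.45.

3.45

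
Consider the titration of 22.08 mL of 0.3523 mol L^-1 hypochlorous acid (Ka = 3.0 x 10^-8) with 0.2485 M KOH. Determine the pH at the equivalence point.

n(HClO) = 0.3523 x 0.02208 = 0.007779 mol; V(KOH) at equivalence = 0.007779/0.2485 = 0.03130 L.
At equivalence all the acid is converted to ClO-; total volume = 0.02208 + 0.03130 = 0.05338 L, so [ClO-] = 0.007779/0.05338 = 0.1457 M.
Kb = Kw/Ka = 1.0e-14 / 3.0 x 10^-8 = 3.33e-7.
[OH^-] = sqrt(Kb x [ClO-]) = sqrt(3.33e-7 x 0.1457) = 0.000220 M.
pOH = 3.66, so pH = 14.00 - 3.66 = 10.34.

10.34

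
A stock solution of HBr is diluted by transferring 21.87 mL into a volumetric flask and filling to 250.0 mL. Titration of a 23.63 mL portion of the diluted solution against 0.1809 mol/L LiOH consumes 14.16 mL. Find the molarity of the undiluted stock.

n(LiOH) = 0.1809 x 0.01416 = 0.002562 mol.
n(HBr) in the aliquot = 0.002562 mol.
[diluted HBr] = 0.002562 / 0.02363 = 0.1084 M.
Dilution factor = 250.0/21.87 = 11.43, so [stock] = 0.1084 x 11.43 = 1.24 M.

1.24 M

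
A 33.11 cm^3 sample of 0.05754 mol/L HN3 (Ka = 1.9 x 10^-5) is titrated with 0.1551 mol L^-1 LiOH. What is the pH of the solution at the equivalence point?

8.67

n(HN3) = 0.05754 x 0.03311 = 0.001905 mol; V(LiOH) at equivalence = 0.001905/0.1551 = 0.01228 L.
At equivalence all the acid is converted to N3-; total volume = 0.03311 + 0.01228 = 0.04539 L, so [N3-] = 0.001905/0.04539 = 0.04197 M.
Kb = Kw/Ka = 1.0e-14 / 1.9 x 10^-5 = 5.26e-10.
[OH^-] = sqrt(Kb x [N3-]) = sqrt(5.26e-10 x 0.04197) = 4.70e-6 M.
pOH = 5.33, so pH = 14.00 - 5.33 = 8.67.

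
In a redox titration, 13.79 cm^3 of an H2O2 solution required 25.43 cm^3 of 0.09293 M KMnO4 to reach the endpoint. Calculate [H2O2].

0.428 M

n(KMnO4) = 0.09293 x 0.02543 = 0.002363 mol.
From the balanced equation, 2 mol KMnO4 reacts with 5 mol H2O2, so n(H2O2) = 0.002363 x 5/2 = 0.005908 mol.
[H2O2] = 0.005908 / 0.01379 L = 0.428 M.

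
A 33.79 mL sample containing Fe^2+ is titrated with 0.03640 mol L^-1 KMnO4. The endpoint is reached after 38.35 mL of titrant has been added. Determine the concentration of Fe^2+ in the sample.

n(KMnO4) = 0.03640 x 0.03835 = 0.001396 mol.
From the balanced equation, 1 mol KMnO4 reacts with 5 mol Fe^2+, so n(Fe^2+) = 0.001396 x 5/1 = 0.006980 mol.
[Fe^2+] = 0.006980 / 0.03379 L = 0.207 M.

0.207 M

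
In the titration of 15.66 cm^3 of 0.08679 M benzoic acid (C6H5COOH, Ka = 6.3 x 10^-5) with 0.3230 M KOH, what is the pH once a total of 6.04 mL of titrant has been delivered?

12.44

n(acid) = 0.08679 x 0.01566 = 0.001359 mol; n(KOH) added = 0.3230 x 0.006040 = 0.001951 mol.
Base is in excess by 0.001951 - 0.001359 = 0.0005918 mol in a total volume of 0.02170 L.
[OH^-] = 0.0005918/0.02170 = 0.02727 M, so pOH = 1.56 and pH = 14.00 - 1.56 = 12.44.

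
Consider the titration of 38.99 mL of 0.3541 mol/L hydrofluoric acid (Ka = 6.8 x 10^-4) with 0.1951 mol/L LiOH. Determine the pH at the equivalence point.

n(HF) = 0.3541 x 0.03899 = 0.01381 mol; V(LiOH) at equivalence = 0.01381/0.1951 = 0.07077 L.
At equivalence all the acid is converted to F-; total volume = 0.03899 + 0.07077 = 0.1098 L, so [F-] = 0.01381/0.1098 = 0.1258 M.
Kb = Kw/Ka = 1.0e-14 / 6.8 x 10^-4 = 1.47e-11.
[OH^-] = sqrt(Kb x [F-]) = sqrt(1.47e-11 x 0.1258) = 1.36e-6 M.
pOH = 5.87, so pH = 14.00 - 5.87 = 8.13.

8.13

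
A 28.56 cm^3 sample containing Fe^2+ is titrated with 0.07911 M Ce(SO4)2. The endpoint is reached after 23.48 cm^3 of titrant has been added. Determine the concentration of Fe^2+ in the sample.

0.0650 M

n(Ce(SO4)2) = 0.07911 x 0.02348 = 0.001858 mol.
From the balanced equation, 1 mol Ce(SO4)2 reacts with 1 mol Fe^2+, so n(Fe^2+) = 0.001858 x 1/1 = 0.001858 mol.
[Fe^2+] = 0.001858 / 0.02856 L = 0.0650 M.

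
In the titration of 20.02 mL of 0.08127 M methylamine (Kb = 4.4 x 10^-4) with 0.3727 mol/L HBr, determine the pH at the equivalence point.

n(CH3NH2) = 0.08127 x 0.02002 = 0.001627 mol; V(HBr) at equivalence = 0.001627/0.3727 = 0.004366 L.
At equivalence the base is fully converted to CH3NH3+; total volume = 0.02439 L, so [CH3NH3+] = 0.001627/0.02439 = 0.06672 M.
Ka(CH3NH3+) = Kw/Kb = 1.0e-14 / 4.4 x 10^-4 = 2.27e-11.
[H^+] = sqrt(Ka x [CH3NH3+]) = sqrt(2.27e-11 x 0.06672) = 1.23e-6 M.
pH = -log(1.23e-6) = 5.91.

5.91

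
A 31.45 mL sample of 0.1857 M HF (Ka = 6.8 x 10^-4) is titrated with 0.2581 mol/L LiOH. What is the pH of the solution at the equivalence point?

n(HF) = 0.1857 x 0.03145 = 0.005840 mol; V(LiOH) at equivalence = 0.005840/0.2581 = 0.02263 L.
At equivalence all the acid is converted to F-; total volume = 0.03145 + 0.02263 = 0.05408 L, so [F-] = 0.005840/0.05408 = 0.1080 M.
Kb = Kw/Ka = 1.0e-14 / 6.8 x 10^-4 = 1.47e-11.
[OH^-] = sqrt(Kb x [F-]) = sqrt(1.47e-11 x 0.1080) = 1.26e-6 M.
pOH = 5.90, so pH = 14.00 - 5.90 = 8.10.

8.10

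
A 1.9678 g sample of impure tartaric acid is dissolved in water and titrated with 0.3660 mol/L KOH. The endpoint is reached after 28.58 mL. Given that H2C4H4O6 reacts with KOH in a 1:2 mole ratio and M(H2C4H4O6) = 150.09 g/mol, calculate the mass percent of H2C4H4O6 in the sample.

39.9%

n(KOH) = 0.3660 x 0.02858 = 0.01046 mol.
n(H2C4H4O6) = 0.01046 / 2 = 0.005230 mol.
mass of H2C4H4O6 = 0.005230 x 150.09 = 0.7850 g.
% purity = 0.7850 / 1.9678 x 100 = 39.9%.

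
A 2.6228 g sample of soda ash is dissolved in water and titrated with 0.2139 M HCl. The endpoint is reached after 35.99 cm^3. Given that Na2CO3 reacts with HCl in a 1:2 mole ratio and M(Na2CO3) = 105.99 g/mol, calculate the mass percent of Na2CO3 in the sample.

n(HCl) = 0.2139 x 0.03599 = 0.007698 mol.
n(Na2CO3) = 0.007698 / 2 = 0.003849 mol.
mass of Na2CO3 = 0.003849 x 105.99 = 0.4080 g.
% purity = 0.4080 / 2.6228 x 100 = 15.6%.

15.6%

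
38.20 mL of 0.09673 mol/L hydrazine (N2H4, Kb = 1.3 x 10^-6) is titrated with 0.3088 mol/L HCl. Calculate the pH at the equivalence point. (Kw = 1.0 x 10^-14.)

4.62

n(N2H4) = 0.09673 x 0.03820 = 0.003695 mol; V(HCl) at equivalence = 0.003695/0.3088 = 0.01197 L.
At equivalence the base is fully converted to N2H5+; total volume = 0.05017 L, so [N2H5+] = 0.003695/0.05017 = 0.07366 M.
Ka(N2H5+) = Kw/Kb = 1.0e-14 / 1.3 x 10^-6 = 7.69e-9.
[H^+] = sqrt(Ka x [N2H5+]) = sqrt(7.69e-9 x 0.07366) = 2.38e-5 M.
pH = -log(2.38e-5) = 4.62.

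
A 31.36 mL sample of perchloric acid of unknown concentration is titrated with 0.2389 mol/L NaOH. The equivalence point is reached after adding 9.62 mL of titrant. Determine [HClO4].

n(NaOH) delivered = 0.2389 x 0.009620 = 0.002298 mol.
For a 1:1 reaction, n(HClO4) = 0.002298 mol.
[HClO4] = 0.002298 mol / 0.03136 L = 0.0733 M.

0.0733 M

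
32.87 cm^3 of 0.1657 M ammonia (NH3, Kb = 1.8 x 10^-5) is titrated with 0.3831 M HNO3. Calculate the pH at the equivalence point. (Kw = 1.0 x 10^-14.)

5.10

n(NH3) = 0.1657 x 0.03287 = 0.005447 mol; V(HNO3) at equivalence = 0.005447/0.3831 = 0.01422 L.
At equivalence the base is fully converted to NH4+; total volume = 0.04709 L, so [NH4+] = 0.005447/0.04709 = 0.1157 M.
Ka(NH4+) = Kw/Kb = 1.0e-14 / 1.8 x 10^-5 = 5.56e-10.
[H^+] = sqrt(Ka x [NH4+]) = sqrt(5.56e-10 x 0.1157) = 8.02e-6 M.
pH = -log(8.02e-6) = 5.10.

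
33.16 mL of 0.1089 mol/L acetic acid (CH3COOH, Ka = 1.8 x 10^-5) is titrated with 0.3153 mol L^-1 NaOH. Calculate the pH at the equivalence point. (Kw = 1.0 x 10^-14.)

8.83

n(CH3COOH) = 0.1089 x 0.03316 = 0.003611 mol; V(NaOH) at equivalence = 0.003611/0.3153 = 0.01145 L.
At equivalence all the acid is converted to CH3COO-; total volume = 0.03316 + 0.01145 = 0.04461 L, so [CH3COO-] = 0.003611/0.04461 = 0.08094 M.
Kb = Kw/Ka = 1.0e-14 / 1.8 x 10^-5 = 5.56e-10.
[OH^-] = sqrt(Kb x [CH3COO-]) = sqrt(5.56e-10 x 0.08094) = 6.71e-6 M.
pOH = 5.17, so pH = 14.00 - 5.17 = 8.83.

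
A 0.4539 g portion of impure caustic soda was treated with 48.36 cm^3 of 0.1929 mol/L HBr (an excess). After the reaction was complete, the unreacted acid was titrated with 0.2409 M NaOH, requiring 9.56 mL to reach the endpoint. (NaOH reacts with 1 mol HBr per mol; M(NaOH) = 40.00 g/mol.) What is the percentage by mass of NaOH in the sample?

Total n(HBr) added = 0.1929 x 0.04836 = 0.009329 mol.
n(NaOH) used = 0.2409 x 0.009560 = 0.002303 mol, which equals the excess n(HBr).
So n(HBr) consumed by the sample = 0.009329 - 0.002303 = 0.007026 mol.
n(NaOH) = 0.007026 / 1 = 0.007026 mol.
mass NaOH = 0.007026 x 40.00 = 0.2810 g, so %NaOH = 0.2810/0.4539 x 100 = 61.9%.

61.9%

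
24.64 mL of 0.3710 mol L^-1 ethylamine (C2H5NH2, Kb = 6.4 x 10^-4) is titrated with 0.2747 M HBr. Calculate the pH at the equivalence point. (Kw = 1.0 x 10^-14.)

5.80

n(C2H5NH2) = 0.3710 x 0.02464 = 0.009141 mol; V(HBr) at equivalence = 0.009141/0.2747 = 0.03328 L.
At equivalence the base is fully converted to C2H5NH3+; total volume = 0.05792 L, so [C2H5NH3+] = 0.009141/0.05792 = 0.1578 M.
Ka(C2H5NH3+) = Kw/Kb = 1.0e-14 / 6.4 x 10^-4 = 1.56e-11.
[H^+] = sqrt(Ka x [C2H5NH3+]) = sqrt(1.56e-11 x 0.1578) = 1.57e-6 M.
pH = -log(1.57e-6) = 5.80.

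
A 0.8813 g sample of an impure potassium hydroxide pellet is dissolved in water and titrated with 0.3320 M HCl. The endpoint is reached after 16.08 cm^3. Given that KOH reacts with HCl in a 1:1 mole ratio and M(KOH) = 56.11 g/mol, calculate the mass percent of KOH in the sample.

34.0%

n(HCl) = 0.3320 x 0.01608 = 0.005339 mol.
n(KOH) = 0.005339 / 1 = 0.005339 mol.
mass of KOH = 0.005339 x 56.11 = 0.2995 g.
% purity = 0.2995 / 0.8813 x 100 = 34.0%.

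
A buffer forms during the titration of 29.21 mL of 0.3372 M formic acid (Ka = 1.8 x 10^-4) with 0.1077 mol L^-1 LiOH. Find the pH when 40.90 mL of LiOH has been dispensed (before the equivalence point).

3.65

Initial n(HCOOH) = 0.3372 x 0.02921 = 0.009850 mol.
n(LiOH) added = 0.1077 x 0.04090 = 0.004405 mol, converting that many moles of HCOOH to HCOO-.
Remaining n(HCOOH) = 0.005445 mol; n(HCOO-) = 0.004405 mol.
By Henderson-Hasselbalch, pH = pKa + log([A^-]/[HA]) = 3.74 + log(0.004405/0.005445) = 3.74 + (-0.09) = 3.65.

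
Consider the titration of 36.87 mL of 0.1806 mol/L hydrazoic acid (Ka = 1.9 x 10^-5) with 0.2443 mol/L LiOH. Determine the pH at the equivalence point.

n(HN3) = 0.1806 x 0.03687 = 0.006659 mol; V(LiOH) at equivalence = 0.006659/0.2443 = 0.02726 L.
At equivalence all the acid is converted to N3-; total volume = 0.03687 + 0.02726 = 0.06413 L, so [N3-] = 0.006659/0.06413 = 0.1038 M.
Kb = Kw/Ka = 1.0e-14 / 1.9 x 10^-5 = 5.26e-10.
[OH^-] = sqrt(Kb x [N3-]) = sqrt(5.26e-10 x 0.1038) = 7.39e-6 M.
pOH = 5.13, so pH = 14.00 - 5.13 = 8.87.

8.87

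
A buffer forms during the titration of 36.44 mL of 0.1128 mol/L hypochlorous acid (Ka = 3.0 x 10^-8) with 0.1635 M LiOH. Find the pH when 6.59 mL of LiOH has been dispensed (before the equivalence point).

7.07

Initial n(HClO) = 0.1128 x 0.03644 = 0.004110 mol.
n(LiOH) added = 0.1635 x 0.006590 = 0.001077 mol, converting that many moles of HClO to ClO-.
Remaining n(HClO) = 0.003033 mol; n(ClO-) = 0.001077 mol.
By Henderson-Hasselbalch, pH = pKa + log([A^-]/[HA]) = 7.52 + log(0.001077/0.003033) = 7.52 + (-0.45) = 7.07.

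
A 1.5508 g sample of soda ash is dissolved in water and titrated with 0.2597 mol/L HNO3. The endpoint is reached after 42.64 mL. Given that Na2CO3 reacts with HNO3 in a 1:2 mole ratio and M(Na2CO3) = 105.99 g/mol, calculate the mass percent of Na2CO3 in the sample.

37.8%

n(HNO3) = 0.2597 x 0.04264 = 0.01107 mol.
n(Na2CO3) = 0.01107 / 2 = 0.005537 mol.
mass of Na2CO3 = 0.005537 x 105.99 = 0.5868 g.
% purity = 0.5868 / 1.5508 x 100 = 37.8%.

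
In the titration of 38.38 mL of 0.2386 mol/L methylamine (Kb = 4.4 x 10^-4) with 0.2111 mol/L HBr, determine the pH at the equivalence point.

5.80

n(CH3NH2) = 0.2386 x 0.03838 = 0.009157 mol; V(HBr) at equivalence = 0.009157/0.2111 = 0.04338 L.
At equivalence the base is fully converted to CH3NH3+; total volume = 0.08176 L, so [CH3NH3+] = 0.009157/0.08176 = 0.1120 M.
Ka(CH3NH3+) = Kw/Kb = 1.0e-14 / 4.4 x 10^-4 = 2.27e-11.
[H^+] = sqrt(Ka x [CH3NH3+]) = sqrt(2.27e-11 x 0.1120) = 1.60e-6 M.
pH = -log(1.60e-6) = 5.80.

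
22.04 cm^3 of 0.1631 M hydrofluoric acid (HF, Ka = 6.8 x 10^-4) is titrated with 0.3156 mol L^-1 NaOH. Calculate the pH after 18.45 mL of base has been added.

n(acid) = 0.1631 x 0.02204 = 0.003595 mol; n(NaOH) added = 0.3156 x 0.01845 = 0.005823 mol.
Base is in excess by 0.005823 - 0.003595 = 0.002228 mol in a total volume of 0.04049 L.
[OH^-] = 0.002228/0.04049 = 0.05503 M, so pOH = 1.26 and pH = 14.00 - 1.26 = 12.74.

12.74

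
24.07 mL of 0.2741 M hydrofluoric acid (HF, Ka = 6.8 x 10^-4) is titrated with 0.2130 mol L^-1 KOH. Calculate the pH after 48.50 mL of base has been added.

n(acid) = 0.2741 x 0.02407 = 0.006598 mol; n(KOH) added = 0.2130 x 0.04850 = 0.01033 mol.
Base is in excess by 0.01033 - 0.006598 = 0.003733 mol in a total volume of 0.07257 L.
[OH^-] = 0.003733/0.07257 = 0.05144 M, so pOH = 1.29 and pH = 14.00 - 1.29 = 12.71.

12.71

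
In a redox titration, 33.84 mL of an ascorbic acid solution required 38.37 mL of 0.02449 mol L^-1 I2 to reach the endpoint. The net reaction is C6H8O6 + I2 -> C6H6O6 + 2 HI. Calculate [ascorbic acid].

0.0278 M

n(I2) = 0.02449 x 0.03837 = 0.0009397 mol.
From the balanced equation, 1 mol I2 reacts with 1 mol ascorbic acid, so n(ascorbic acid) = 0.0009397 x 1/1 = 0.0009397 mol.
[ascorbic acid] = 0.0009397 / 0.03384 L = 0.0278 M.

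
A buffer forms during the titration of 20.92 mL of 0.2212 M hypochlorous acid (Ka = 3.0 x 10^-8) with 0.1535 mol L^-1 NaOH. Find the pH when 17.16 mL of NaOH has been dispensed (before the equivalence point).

7.64

Initial n(HClO) = 0.2212 x 0.02092 = 0.004628 mol.
n(NaOH) added = 0.1535 x 0.01716 = 0.002634 mol, converting that many moles of HClO to ClO-.
Remaining n(HClO) = 0.001993 mol; n(ClO-) = 0.002634 mol.
By Henderson-Hasselbalch, pH = pKa + log([A^-]/[HA]) = 7.52 + log(0.002634/0.001993) = 7.52 + (+0.12) = 7.64.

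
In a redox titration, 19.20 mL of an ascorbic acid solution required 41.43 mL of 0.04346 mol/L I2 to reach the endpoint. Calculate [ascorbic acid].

n(I2) = 0.04346 x 0.04143 = 0.001801 mol.
From the balanced equation, 1 mol I2 reacts with 1 mol ascorbic acid, so n(ascorbic acid) = 0.001801 x 1/1 = 0.001801 mol.
[ascorbic acid] = 0.001801 / 0.01920 L = 0.0938 M.

0.0938 M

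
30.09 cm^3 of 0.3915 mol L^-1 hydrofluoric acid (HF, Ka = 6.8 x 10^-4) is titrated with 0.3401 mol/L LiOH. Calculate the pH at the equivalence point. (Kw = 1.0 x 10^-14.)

8.21

n(HF) = 0.3915 x 0.03009 = 0.01178 mol; V(LiOH) at equivalence = 0.01178/0.3401 = 0.03464 L.
At equivalence all the acid is converted to F-; total volume = 0.03009 + 0.03464 = 0.06473 L, so [F-] = 0.01178/0.06473 = 0.1820 M.
Kb = Kw/Ka = 1.0e-14 / 6.8 x 10^-4 = 1.47e-11.
[OH^-] = sqrt(Kb x [F-]) = sqrt(1.47e-11 x 0.1820) = 1.64e-6 M.
pOH = 5.79, so pH = 14.00 - 5.79 = 8.21.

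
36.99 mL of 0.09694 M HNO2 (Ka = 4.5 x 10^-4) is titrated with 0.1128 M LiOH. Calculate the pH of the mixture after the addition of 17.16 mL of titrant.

3.42

Initial n(HNO2) = 0.09694 x 0.03699 = 0.003586 mol.
n(LiOH) added = 0.1128 x 0.01716 = 0.001936 mol, converting that many moles of HNO2 to NO2-.
Remaining n(HNO2) = 0.001650 mol; n(NO2-) = 0.001936 mol.
By Henderson-Hasselbalch, pH = pKa + log([A^-]/[HA]) = 3.35 + log(0.001936/0.001650) = 3.35 + (+0.07) = 3.42.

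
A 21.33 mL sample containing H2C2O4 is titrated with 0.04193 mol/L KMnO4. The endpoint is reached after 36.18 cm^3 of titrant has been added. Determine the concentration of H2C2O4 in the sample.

n(KMnO4) = 0.04193 x 0.03618 = 0.001517 mol.
From the balanced equation, 2 mol KMnO4 reacts with 5 mol H2C2O4, so n(H2C2O4) = 0.001517 x 5/2 = 0.003793 mol.
[H2C2O4] = 0.003793 / 0.02133 L = 0.178 M.

0.178 M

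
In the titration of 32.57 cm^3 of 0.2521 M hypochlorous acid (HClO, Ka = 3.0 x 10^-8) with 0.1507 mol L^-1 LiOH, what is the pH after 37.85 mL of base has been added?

Initial n(HClO) = 0.2521 x 0.03257 = 0.008211 mol.
n(LiOH) added = 0.1507 x 0.03785 = 0.005704 mol, converting that many moles of HClO to ClO-.
Remaining n(HClO) = 0.002507 mol; n(ClO-) = 0.005704 mol.
By Henderson-Hasselbalch, pH = pKa + log([A^-]/[HA]) = 7.52 + log(0.005704/0.002507) = 7.52 + (+0.36) = 7.88.

7.88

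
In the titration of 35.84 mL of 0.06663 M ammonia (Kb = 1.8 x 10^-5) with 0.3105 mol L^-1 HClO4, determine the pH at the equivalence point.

5.26

n(NH3) = 0.06663 x 0.03584 = 0.002388 mol; V(HClO4) at equivalence = 0.002388/0.3105 = 0.007691 L.
At equivalence the base is fully converted to NH4+; total volume = 0.04353 L, so [NH4+] = 0.002388/0.04353 = 0.05486 M.
Ka(NH4+) = Kw/Kb = 1.0e-14 / 1.8 x 10^-5 = 5.56e-10.
[H^+] = sqrt(Ka x [NH4+]) = sqrt(5.56e-10 x 0.05486) = 5.52e-6 M.
pH = -log(5.52e-6) = 5.26.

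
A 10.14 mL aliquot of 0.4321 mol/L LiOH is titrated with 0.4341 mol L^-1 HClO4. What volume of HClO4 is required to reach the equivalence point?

10.1 mL

n(LiOH) = 0.4321 mol/L x 0.01014 L = 0.004381 mol.
At equivalence n(HClO4) = n(LiOH) = 0.004381 mol.
V(HClO4) = 0.004381 / 0.4341 = 0.01009 L = 10.1 mL.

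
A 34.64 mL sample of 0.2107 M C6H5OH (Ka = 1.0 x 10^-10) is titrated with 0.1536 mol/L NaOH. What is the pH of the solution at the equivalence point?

11.47

n(C6H5OH) = 0.2107 x 0.03464 = 0.007299 mol; V(NaOH) at equivalence = 0.007299/0.1536 = 0.04752 L.
At equivalence all the acid is converted to C6H5O-; total volume = 0.03464 + 0.04752 = 0.08216 L, so [C6H5O-] = 0.007299/0.08216 = 0.08884 M.
Kb = Kw/Ka = 1.0e-14 / 1.0 x 10^-10 = 0.000100.
[OH^-] = sqrt(Kb x [C6H5O-]) = sqrt(0.000100 x 0.08884) = 0.00298 M.
pOH = 2.53, so pH = 14.00 - 2.53 = 11.47.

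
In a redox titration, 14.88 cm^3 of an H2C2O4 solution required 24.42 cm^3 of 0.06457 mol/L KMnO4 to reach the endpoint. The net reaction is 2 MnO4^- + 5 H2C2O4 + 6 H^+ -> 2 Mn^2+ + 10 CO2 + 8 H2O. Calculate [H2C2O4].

n(KMnO4) = 0.06457 x 0.02442 = 0.001577 mol.
From the balanced equation, 2 mol KMnO4 reacts with 5 mol H2C2O4, so n(H2C2O4) = 0.001577 x 5/2 = 0.003942 mol.
[H2C2O4] = 0.003942 / 0.01488 L = 0.265 M.

0.265 M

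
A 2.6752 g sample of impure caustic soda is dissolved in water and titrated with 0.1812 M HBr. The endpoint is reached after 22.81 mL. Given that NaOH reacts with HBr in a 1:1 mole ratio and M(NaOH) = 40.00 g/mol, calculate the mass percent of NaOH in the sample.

n(HBr) = 0.1812 x 0.02281 = 0.004133 mol.
n(NaOH) = 0.004133 / 1 = 0.004133 mol.
mass of NaOH = 0.004133 x 40.00 = 0.1653 g.
% purity = 0.1653 / 2.6752 x 100 = 6.18%.

6.18%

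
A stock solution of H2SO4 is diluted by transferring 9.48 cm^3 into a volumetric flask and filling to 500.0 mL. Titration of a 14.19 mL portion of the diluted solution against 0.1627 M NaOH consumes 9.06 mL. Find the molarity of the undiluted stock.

2.74 M

n(NaOH) = 0.1627 x 0.009060 = 0.001474 mol.
n(H2SO4) in the aliquot = 0.001474 x 1/2 = 0.0007370 mol.
[diluted H2SO4] = 0.0007370 / 0.01419 = 0.05194 M.
Dilution factor = 500.0/9.480 = 52.74, so [stock] = 0.05194 x 52.74 = 2.74 M.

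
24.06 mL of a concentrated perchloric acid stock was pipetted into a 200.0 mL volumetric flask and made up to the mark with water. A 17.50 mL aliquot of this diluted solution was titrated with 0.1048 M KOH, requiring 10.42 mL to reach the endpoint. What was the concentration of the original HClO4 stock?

n(KOH) = 0.1048 x 0.01042 = 0.001092 mol.
n(HClO4) in the aliquot = 0.001092 mol.
[diluted HClO4] = 0.001092 / 0.01750 = 0.06240 M.
Dilution factor = 200.0/24.06 = 8.313, so [stock] = 0.06240 x 8.313 = 0.519 M.

0.519 M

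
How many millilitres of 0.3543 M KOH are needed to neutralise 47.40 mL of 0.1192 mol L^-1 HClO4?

15.9 mL

n(HClO4) = 0.1192 mol/L x 0.04740 L = 0.005650 mol.
At equivalence n(KOH) = n(HClO4) = 0.005650 mol.
V(KOH) = 0.005650 / 0.3543 = 0.01595 L = 15.9 mL.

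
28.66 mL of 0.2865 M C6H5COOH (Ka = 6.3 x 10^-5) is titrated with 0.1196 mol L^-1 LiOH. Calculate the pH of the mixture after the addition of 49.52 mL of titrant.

Initial n(C6H5COOH) = 0.2865 x 0.02866 = 0.008211 mol.
n(LiOH) added = 0.1196 x 0.04952 = 0.005923 mol, converting that many moles of C6H5COOH to C6H5COO-.
Remaining n(C6H5COOH) = 0.002288 mol; n(C6H5COO-) = 0.005923 mol.
By Henderson-Hasselbalch, pH = pKa + log([A^-]/[HA]) = 4.20 + log(0.005923/0.002288) = 4.20 + (+0.41) = 4.61.

4.61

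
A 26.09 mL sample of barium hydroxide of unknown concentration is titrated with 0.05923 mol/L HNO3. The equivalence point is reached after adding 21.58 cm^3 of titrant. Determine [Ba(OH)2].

0.0245 M

n(HNO3) delivered = 0.05923 x 0.02158 = 0.001278 mol.
The reaction is 1 Ba(OH)2 + 2 HNO3, so n(Ba(OH)2) = 0.001278 x 1/2 = 0.0006391 mol.
[Ba(OH)2] = 0.0006391 mol / 0.02609 L = 0.0245 M.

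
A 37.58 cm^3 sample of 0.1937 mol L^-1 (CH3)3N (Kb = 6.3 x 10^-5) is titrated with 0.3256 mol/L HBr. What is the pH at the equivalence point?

n((CH3)3N) = 0.1937 x 0.03758 = 0.007279 mol; V(HBr) at equivalence = 0.007279/0.3256 = 0.02236 L.
At equivalence the base is fully converted to (CH3)3NH+; total volume = 0.05994 L, so [(CH3)3NH+] = 0.007279/0.05994 = 0.1214 M.
Ka((CH3)3NH+) = Kw/Kb = 1.0e-14 / 6.3 x 10^-5 = 1.59e-10.
[H^+] = sqrt(Ka x [(CH3)3NH+]) = sqrt(1.59e-10 x 0.1214) = 4.39e-6 M.
pH = -log(4.39e-6) = 5.36.

5.36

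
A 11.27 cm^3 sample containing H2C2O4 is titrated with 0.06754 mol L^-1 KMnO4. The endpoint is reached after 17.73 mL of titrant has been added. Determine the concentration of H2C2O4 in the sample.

n(KMnO4) = 0.06754 x 0.01773 = 0.001197 mol.
From the balanced equation, 2 mol KMnO4 reacts with 5 mol H2C2O4, so n(H2C2O4) = 0.001197 x 5/2 = 0.002994 mol.
[H2C2O4] = 0.002994 / 0.01127 L = 0.266 M.

0.266 M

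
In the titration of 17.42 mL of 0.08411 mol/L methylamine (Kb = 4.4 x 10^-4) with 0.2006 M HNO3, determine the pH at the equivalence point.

5.94

n(CH3NH2) = 0.08411 x 0.01742 = 0.001465 mol; V(HNO3) at equivalence = 0.001465/0.2006 = 0.007304 L.
At equivalence the base is fully converted to CH3NH3+; total volume = 0.02472 L, so [CH3NH3+] = 0.001465/0.02472 = 0.05926 M.
Ka(CH3NH3+) = Kw/Kb = 1.0e-14 / 4.4 x 10^-4 = 2.27e-11.
[H^+] = sqrt(Ka x [CH3NH3+]) = sqrt(2.27e-11 x 0.05926) = 1.16e-6 M.
pH = -log(1.16e-6) = 5.94.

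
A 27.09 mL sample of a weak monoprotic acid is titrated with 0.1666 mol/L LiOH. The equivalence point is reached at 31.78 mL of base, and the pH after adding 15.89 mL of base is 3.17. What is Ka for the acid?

6.8 x 10^-4

15.89 mL is half of the equivalence volume, so this is the half-equivalence point where [HA] = [A^-].
At half-equivalence pH = pKa, so pKa = 3.17.
Ka = 10^(-3.17) = 6.8 x 10^-4.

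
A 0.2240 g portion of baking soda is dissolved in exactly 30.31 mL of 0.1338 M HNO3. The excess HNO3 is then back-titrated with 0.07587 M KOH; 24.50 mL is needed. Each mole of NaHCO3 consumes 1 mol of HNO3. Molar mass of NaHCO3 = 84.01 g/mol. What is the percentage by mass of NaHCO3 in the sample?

Total n(HNO3) added = 0.1338 x 0.03031 = 0.004055 mol.
n(KOH) used = 0.07587 x 0.02450 = 0.001859 mol, which equals the excess n(HNO3).
So n(HNO3) consumed by the sample = 0.004055 - 0.001859 = 0.002197 mol.
n(NaHCO3) = 0.002197 / 1 = 0.002197 mol.
mass NaHCO3 = 0.002197 x 84.01 = 0.1845 g, so %NaHCO3 = 0.1845/0.2240 x 100 = 82.4%.

82.4%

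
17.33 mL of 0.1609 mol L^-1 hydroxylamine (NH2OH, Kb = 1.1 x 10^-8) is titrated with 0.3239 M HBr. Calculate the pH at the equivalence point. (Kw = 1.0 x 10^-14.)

3.50

n(NH2OH) = 0.1609 x 0.01733 = 0.002788 mol; V(HBr) at equivalence = 0.002788/0.3239 = 0.008609 L.
At equivalence the base is fully converted to NH3OH+; total volume = 0.02594 L, so [NH3OH+] = 0.002788/0.02594 = 0.1075 M.
Ka(NH3OH+) = Kw/Kb = 1.0e-14 / 1.1 x 10^-8 = 9.09e-7.
[H^+] = sqrt(Ka x [NH3OH+]) = sqrt(9.09e-7 x 0.1075) = 0.000313 M.
pH = -log(0.000313) = 3.50.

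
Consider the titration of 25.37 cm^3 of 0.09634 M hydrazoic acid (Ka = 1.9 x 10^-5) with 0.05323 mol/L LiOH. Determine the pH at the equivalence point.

8.63

n(HN3) = 0.09634 x 0.02537 = 0.002444 mol; V(LiOH) at equivalence = 0.002444/0.05323 = 0.04592 L.
At equivalence all the acid is converted to N3-; total volume = 0.02537 + 0.04592 = 0.07129 L, so [N3-] = 0.002444/0.07129 = 0.03429 M.
Kb = Kw/Ka = 1.0e-14 / 1.9 x 10^-5 = 5.26e-10.
[OH^-] = sqrt(Kb x [N3-]) = sqrt(5.26e-10 x 0.03429) = 4.25e-6 M.
pOH = 5.37, so pH = 14.00 - 5.37 = 8.63.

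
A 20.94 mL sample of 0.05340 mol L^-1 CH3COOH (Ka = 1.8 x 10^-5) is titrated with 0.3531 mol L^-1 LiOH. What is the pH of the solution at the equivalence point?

8.71

n(CH3COOH) = 0.05340 x 0.02094 = 0.001118 mol; V(LiOH) at equivalence = 0.001118/0.3531 = 0.003167 L.
At equivalence all the acid is converted to CH3COO-; total volume = 0.02094 + 0.003167 = 0.02411 L, so [CH3COO-] = 0.001118/0.02411 = 0.04639 M.
Kb = Kw/Ka = 1.0e-14 / 1.8 x 10^-5 = 5.56e-10.
[OH^-] = sqrt(Kb x [CH3COO-]) = sqrt(5.56e-10 x 0.04639) = 5.08e-6 M.
pOH = 5.29, so pH = 14.00 - 5.29 = 8.71.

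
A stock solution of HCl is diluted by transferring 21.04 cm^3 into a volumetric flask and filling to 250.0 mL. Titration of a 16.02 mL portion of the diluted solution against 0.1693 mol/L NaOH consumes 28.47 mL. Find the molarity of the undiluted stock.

n(NaOH) = 0.1693 x 0.02847 = 0.004820 mol.
n(HCl) in the aliquot = 0.004820 mol.
[diluted HCl] = 0.004820 / 0.01602 = 0.3009 M.
Dilution factor = 250.0/21.04 = 11.88, so [stock] = 0.3009 x 11.88 = 3.58 M.

3.58 M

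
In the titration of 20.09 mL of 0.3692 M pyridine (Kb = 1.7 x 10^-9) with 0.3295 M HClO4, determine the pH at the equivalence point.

n(C5H5N) = 0.3692 x 0.02009 = 0.007417 mol; V(HClO4) at equivalence = 0.007417/0.3295 = 0.02251 L.
At equivalence the base is fully converted to C5H5NH+; total volume = 0.04260 L, so [C5H5NH+] = 0.007417/0.04260 = 0.1741 M.
Ka(C5H5NH+) = Kw/Kb = 1.0e-14 / 1.7 x 10^-9 = 5.88e-6.
[H^+] = sqrt(Ka x [C5H5NH+]) = sqrt(5.88e-6 x 0.1741) = 0.00101 M.
pH = -log(0.00101) = 2.99.

2.99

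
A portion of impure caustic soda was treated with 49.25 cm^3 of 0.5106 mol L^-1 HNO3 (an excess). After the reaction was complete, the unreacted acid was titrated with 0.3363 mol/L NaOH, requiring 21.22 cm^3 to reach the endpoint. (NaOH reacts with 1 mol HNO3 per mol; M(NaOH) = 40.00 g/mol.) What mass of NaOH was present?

0.720 g

Total n(HNO3) added = 0.5106 x 0.04925 = 0.02515 mol.
n(NaOH) used = 0.3363 x 0.02122 = 0.007136 mol, which equals the excess n(HNO3).
So n(HNO3) consumed by the sample = 0.02515 - 0.007136 = 0.01801 mol.
n(NaOH) = 0.01801 / 1 = 0.01801 mol.
mass = 0.01801 mol x 40.00 g/mol = 0.720 g.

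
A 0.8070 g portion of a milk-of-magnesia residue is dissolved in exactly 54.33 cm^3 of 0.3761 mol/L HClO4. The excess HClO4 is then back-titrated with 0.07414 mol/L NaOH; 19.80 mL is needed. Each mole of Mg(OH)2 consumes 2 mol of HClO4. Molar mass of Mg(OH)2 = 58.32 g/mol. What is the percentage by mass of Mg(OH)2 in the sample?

68.5%

Total n(HClO4) added = 0.3761 x 0.05433 = 0.02043 mol.
n(NaOH) used = 0.07414 x 0.01980 = 0.001468 mol, which equals the excess n(HClO4).
So n(HClO4) consumed by the sample = 0.02043 - 0.001468 = 0.01897 mol.
n(Mg(OH)2) = 0.01897 / 2 = 0.009483 mol.
mass Mg(OH)2 = 0.009483 x 58.32 = 0.5530 g, so %Mg(OH)2 = 0.5530/0.8070 x 100 = 68.5%.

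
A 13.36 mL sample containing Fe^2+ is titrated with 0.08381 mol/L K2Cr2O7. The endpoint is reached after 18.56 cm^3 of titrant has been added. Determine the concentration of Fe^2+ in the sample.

0.699 M

n(K2Cr2O7) = 0.08381 x 0.01856 = 0.001556 mol.
From the balanced equation, 1 mol K2Cr2O7 reacts with 6 mol Fe^2+, so n(Fe^2+) = 0.001556 x 6/1 = 0.009333 mol.
[Fe^2+] = 0.009333 / 0.01336 L = 0.699 M.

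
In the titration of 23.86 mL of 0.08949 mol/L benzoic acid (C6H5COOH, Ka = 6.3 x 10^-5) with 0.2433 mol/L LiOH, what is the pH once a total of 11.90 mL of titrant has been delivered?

12.33

n(acid) = 0.08949 x 0.02386 = 0.002135 mol; n(LiOH) added = 0.2433 x 0.01190 = 0.002895 mol.
Base is in excess by 0.002895 - 0.002135 = 0.0007600 mol in a total volume of 0.03576 L.
[OH^-] = 0.0007600/0.03576 = 0.02125 M, so pOH = 1.67 and pH = 14.00 - 1.67 = 12.33.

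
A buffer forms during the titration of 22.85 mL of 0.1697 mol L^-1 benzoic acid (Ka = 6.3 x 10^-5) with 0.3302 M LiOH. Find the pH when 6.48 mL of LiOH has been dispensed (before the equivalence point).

Initial n(C6H5COOH) = 0.1697 x 0.02285 = 0.003878 mol.
n(LiOH) added = 0.3302 x 0.006480 = 0.002140 mol, converting that many moles of C6H5COOH to C6H5COO-.
Remaining n(C6H5COOH) = 0.001738 mol; n(C6H5COO-) = 0.002140 mol.
By Henderson-Hasselbalch, pH = pKa + log([A^-]/[HA]) = 4.20 + log(0.002140/0.001738) = 4.20 + (+0.09) = 4.29.

4.29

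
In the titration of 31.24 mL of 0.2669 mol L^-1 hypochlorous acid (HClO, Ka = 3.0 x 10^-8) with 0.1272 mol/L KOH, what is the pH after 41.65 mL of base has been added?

7.76

Initial n(HClO) = 0.2669 x 0.03124 = 0.008338 mol.
n(KOH) added = 0.1272 x 0.04165 = 0.005298 mol, converting that many moles of HClO to ClO-.
Remaining n(HClO) = 0.003040 mol; n(ClO-) = 0.005298 mol.
By Henderson-Hasselbalch, pH = pKa + log([A^-]/[HA]) = 7.52 + log(0.005298/0.003040) = 7.52 + (+0.24) = 7.76.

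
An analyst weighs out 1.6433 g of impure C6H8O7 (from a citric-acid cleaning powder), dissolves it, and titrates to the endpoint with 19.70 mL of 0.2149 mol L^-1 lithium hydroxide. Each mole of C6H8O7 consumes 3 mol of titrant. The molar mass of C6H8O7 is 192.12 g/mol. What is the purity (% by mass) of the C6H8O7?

16.5%

n(LiOH) = 0.2149 x 0.01970 = 0.004234 mol.
n(C6H8O7) = 0.004234 / 3 = 0.001411 mol.
mass of C6H8O7 = 0.001411 x 192.12 = 0.2711 g.
% purity = 0.2711 / 1.6433 x 100 = 16.5%.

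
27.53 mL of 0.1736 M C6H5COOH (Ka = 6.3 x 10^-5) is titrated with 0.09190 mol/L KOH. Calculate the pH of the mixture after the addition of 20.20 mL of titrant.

4.00

Initial n(C6H5COOH) = 0.1736 x 0.02753 = 0.004779 mol.
n(KOH) added = 0.09190 x 0.02020 = 0.001856 mol, converting that many moles of C6H5COOH to C6H5COO-.
Remaining n(C6H5COOH) = 0.002923 mol; n(C6H5COO-) = 0.001856 mol.
By Henderson-Hasselbalch, pH = pKa + log([A^-]/[HA]) = 4.20 + log(0.001856/0.002923) = 4.20 + (-0.20) = 4.00.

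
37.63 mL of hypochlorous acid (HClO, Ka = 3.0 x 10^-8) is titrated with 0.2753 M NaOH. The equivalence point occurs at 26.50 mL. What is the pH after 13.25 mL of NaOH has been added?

13.25 mL is exactly half the equivalence volume (26.50/2), i.e. the half-equivalence point.
There, n(HA) = n(A^-), so pH = pKa = -log(3.0 x 10^-8) = 7.52.

7.52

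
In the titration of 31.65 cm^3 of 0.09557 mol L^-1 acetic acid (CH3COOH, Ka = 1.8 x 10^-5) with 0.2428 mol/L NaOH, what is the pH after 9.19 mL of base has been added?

Initial n(CH3COOH) = 0.09557 x 0.03165 = 0.003025 mol.
n(NaOH) added = 0.2428 x 0.009190 = 0.002231 mol, converting that many moles of CH3COOH to CH3COO-.
Remaining n(CH3COOH) = 0.0007935 mol; n(CH3COO-) = 0.002231 mol.
By Henderson-Hasselbalch, pH = pKa + log([A^-]/[HA]) = 4.74 + log(0.002231/0.0007935) = 4.74 + (+0.45) = 5.19.

5.19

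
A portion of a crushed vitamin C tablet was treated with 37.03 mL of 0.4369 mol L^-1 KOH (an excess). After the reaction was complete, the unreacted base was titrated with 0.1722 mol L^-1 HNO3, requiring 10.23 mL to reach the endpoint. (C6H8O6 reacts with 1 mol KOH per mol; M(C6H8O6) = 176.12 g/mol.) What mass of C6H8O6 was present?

Total n(KOH) added = 0.4369 x 0.03703 = 0.01618 mol.
n(HNO3) used = 0.1722 x 0.01023 = 0.001762 mol, which equals the excess n(KOH).
So n(KOH) consumed by the sample = 0.01618 - 0.001762 = 0.01442 mol.
n(C6H8O6) = 0.01442 / 1 = 0.01442 mol.
mass = 0.01442 mol x 176.12 g/mol = 2.54 g.

2.54 g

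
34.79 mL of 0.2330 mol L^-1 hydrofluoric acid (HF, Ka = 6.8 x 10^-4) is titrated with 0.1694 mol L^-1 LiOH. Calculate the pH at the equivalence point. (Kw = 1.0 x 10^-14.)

n(HF) = 0.2330 x 0.03479 = 0.008106 mol; V(LiOH) at equivalence = 0.008106/0.1694 = 0.04785 L.
At equivalence all the acid is converted to F-; total volume = 0.03479 + 0.04785 = 0.08264 L, so [F-] = 0.008106/0.08264 = 0.09809 M.
Kb = Kw/Ka = 1.0e-14 / 6.8 x 10^-4 = 1.47e-11.
[OH^-] = sqrt(Kb x [F-]) = sqrt(1.47e-11 x 0.09809) = 1.20e-6 M.
pOH = 5.92, so pH = 14.00 - 5.92 = 8.08.

8.08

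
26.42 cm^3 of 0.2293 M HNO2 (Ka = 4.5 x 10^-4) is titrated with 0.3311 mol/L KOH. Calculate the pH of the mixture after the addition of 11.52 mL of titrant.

3.58

Initial n(HNO2) = 0.2293 x 0.02642 = 0.006058 mol.
n(KOH) added = 0.3311 x 0.01152 = 0.003814 mol, converting that many moles of HNO2 to NO2-.
Remaining n(HNO2) = 0.002244 mol; n(NO2-) = 0.003814 mol.
By Henderson-Hasselbalch, pH = pKa + log([A^-]/[HA]) = 3.35 + log(0.003814/0.002244) = 3.35 + (+0.23) = 3.58.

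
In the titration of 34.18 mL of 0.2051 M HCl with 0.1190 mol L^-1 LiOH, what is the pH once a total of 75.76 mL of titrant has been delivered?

n(acid) = 0.2051 x 0.03418 = 0.007010 mol; n(LiOH) added = 0.1190 x 0.07576 = 0.009015 mol.
Base is in excess by 0.009015 - 0.007010 = 0.002005 mol in a total volume of 0.1099 L.
[OH^-] = 0.002005/0.1099 = 0.01824 M, so pOH = 1.74 and pH = 14.00 - 1.74 = 12.26.

12.26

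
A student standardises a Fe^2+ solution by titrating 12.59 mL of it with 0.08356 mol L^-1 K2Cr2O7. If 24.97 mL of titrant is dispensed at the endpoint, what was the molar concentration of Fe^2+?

0.994 M

n(K2Cr2O7) = 0.08356 x 0.02497 = 0.002086 mol.
From the balanced equation, 1 mol K2Cr2O7 reacts with 6 mol Fe^2+, so n(Fe^2+) = 0.002086 x 6/1 = 0.01252 mol.
[Fe^2+] = 0.01252 / 0.01259 L = 0.994 M.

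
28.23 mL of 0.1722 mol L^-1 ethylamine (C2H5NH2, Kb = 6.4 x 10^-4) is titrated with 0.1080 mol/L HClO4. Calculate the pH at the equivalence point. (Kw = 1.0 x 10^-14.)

n(C2H5NH2) = 0.1722 x 0.02823 = 0.004861 mol; V(HClO4) at equivalence = 0.004861/0.1080 = 0.04501 L.
At equivalence the base is fully converted to C2H5NH3+; total volume = 0.07324 L, so [C2H5NH3+] = 0.004861/0.07324 = 0.06637 M.
Ka(C2H5NH3+) = Kw/Kb = 1.0e-14 / 6.4 x 10^-4 = 1.56e-11.
[H^+] = sqrt(Ka x [C2H5NH3+]) = sqrt(1.56e-11 x 0.06637) = 1.02e-6 M.
pH = -log(1.02e-6) = 5.99.

5.99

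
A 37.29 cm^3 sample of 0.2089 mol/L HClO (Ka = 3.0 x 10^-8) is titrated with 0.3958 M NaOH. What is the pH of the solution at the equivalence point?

10.33

n(HClO) = 0.2089 x 0.03729 = 0.007790 mol; V(NaOH) at equivalence = 0.007790/0.3958 = 0.01968 L.
At equivalence all the acid is converted to ClO-; total volume = 0.03729 + 0.01968 = 0.05697 L, so [ClO-] = 0.007790/0.05697 = 0.1367 M.
Kb = Kw/Ka = 1.0e-14 / 3.0 x 10^-8 = 3.33e-7.
[OH^-] = sqrt(Kb x [ClO-]) = sqrt(3.33e-7 x 0.1367) = 0.000213 M.
pOH = 3.67, so pH = 14.00 - 3.67 = 10.33.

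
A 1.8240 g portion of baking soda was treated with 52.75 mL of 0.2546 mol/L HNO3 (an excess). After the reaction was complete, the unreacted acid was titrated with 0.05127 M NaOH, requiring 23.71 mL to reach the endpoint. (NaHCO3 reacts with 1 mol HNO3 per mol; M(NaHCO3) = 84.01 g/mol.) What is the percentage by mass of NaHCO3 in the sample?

56.3%

Total n(HNO3) added = 0.2546 x 0.05275 = 0.01343 mol.
n(NaOH) used = 0.05127 x 0.02371 = 0.001216 mol, which equals the excess n(HNO3).
So n(HNO3) consumed by the sample = 0.01343 - 0.001216 = 0.01221 mol.
n(NaHCO3) = 0.01221 / 1 = 0.01221 mol.
mass NaHCO3 = 0.01221 x 84.01 = 1.026 g, so %NaHCO3 = 1.026/1.8240 x 100 = 56.3%.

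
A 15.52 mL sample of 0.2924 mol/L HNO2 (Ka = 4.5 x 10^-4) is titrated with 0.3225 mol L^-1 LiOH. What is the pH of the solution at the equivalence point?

8.27

n(HNO2) = 0.2924 x 0.01552 = 0.004538 mol; V(LiOH) at equivalence = 0.004538/0.3225 = 0.01407 L.
At equivalence all the acid is converted to NO2-; total volume = 0.01552 + 0.01407 = 0.02959 L, so [NO2-] = 0.004538/0.02959 = 0.1534 M.
Kb = Kw/Ka = 1.0e-14 / 4.5 x 10^-4 = 2.22e-11.
[OH^-] = sqrt(Kb x [NO2-]) = sqrt(2.22e-11 x 0.1534) = 1.85e-6 M.
pOH = 5.73, so pH = 14.00 - 5.73 = 8.27.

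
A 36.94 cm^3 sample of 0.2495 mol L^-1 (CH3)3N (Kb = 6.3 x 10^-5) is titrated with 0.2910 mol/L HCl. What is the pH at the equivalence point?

5.34

n((CH3)3N) = 0.2495 x 0.03694 = 0.009217 mol; V(HCl) at equivalence = 0.009217/0.2910 = 0.03167 L.
At equivalence the base is fully converted to (CH3)3NH+; total volume = 0.06861 L, so [(CH3)3NH+] = 0.009217/0.06861 = 0.1343 M.
Ka((CH3)3NH+) = Kw/Kb = 1.0e-14 / 6.3 x 10^-5 = 1.59e-10.
[H^+] = sqrt(Ka x [(CH3)3NH+]) = sqrt(1.59e-10 x 0.1343) = 4.62e-6 M.
pH = -log(4.62e-6) = 5.34.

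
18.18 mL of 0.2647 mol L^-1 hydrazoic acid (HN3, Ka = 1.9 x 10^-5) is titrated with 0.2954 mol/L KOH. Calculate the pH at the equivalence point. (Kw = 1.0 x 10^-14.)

n(HN3) = 0.2647 x 0.01818 = 0.004812 mol; V(KOH) at equivalence = 0.004812/0.2954 = 0.01629 L.
At equivalence all the acid is converted to N3-; total volume = 0.01818 + 0.01629 = 0.03447 L, so [N3-] = 0.004812/0.03447 = 0.1396 M.
Kb = Kw/Ka = 1.0e-14 / 1.9 x 10^-5 = 5.26e-10.
[OH^-] = sqrt(Kb x [N3-]) = sqrt(5.26e-10 x 0.1396) = 8.57e-6 M.
pOH = 5.07, so pH = 14.00 - 5.07 = 8.93.

8.93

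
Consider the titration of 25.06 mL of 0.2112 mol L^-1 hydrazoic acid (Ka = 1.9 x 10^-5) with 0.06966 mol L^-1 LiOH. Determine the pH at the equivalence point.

n(HN3) = 0.2112 x 0.02506 = 0.005293 mol; V(LiOH) at equivalence = 0.005293/0.06966 = 0.07598 L.
At equivalence all the acid is converted to N3-; total volume = 0.02506 + 0.07598 = 0.1010 L, so [N3-] = 0.005293/0.1010 = 0.05238 M.
Kb = Kw/Ka = 1.0e-14 / 1.9 x 10^-5 = 5.26e-10.
[OH^-] = sqrt(Kb x [N3-]) = sqrt(5.26e-10 x 0.05238) = 5.25e-6 M.
pOH = 5.28, so pH = 14.00 - 5.28 = 8.72.

8.72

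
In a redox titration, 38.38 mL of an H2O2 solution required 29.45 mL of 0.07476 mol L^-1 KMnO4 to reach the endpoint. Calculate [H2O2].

0.143 M

n(KMnO4) = 0.07476 x 0.02945 = 0.002202 mol.
From the balanced equation, 2 mol KMnO4 reacts with 5 mol H2O2, so n(H2O2) = 0.002202 x 5/2 = 0.005504 mol.
[H2O2] = 0.005504 / 0.03838 L = 0.143 M.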